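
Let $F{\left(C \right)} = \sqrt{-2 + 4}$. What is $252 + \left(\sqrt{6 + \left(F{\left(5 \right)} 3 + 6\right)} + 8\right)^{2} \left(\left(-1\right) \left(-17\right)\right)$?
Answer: $252 + 17 \left(8 + \sqrt{3} \sqrt{4 + \sqrt{2}}\right)^{2} \approx 2712.3$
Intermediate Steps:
$F{\left(C \right)} = \sqrt{2}$
$252 + \left(\sqrt{6 + \left(F{\left(5 \right)} 3 + 6\right)} + 8\right)^{2} \left(\left(-1\right) \left(-17\right)\right) = 252 + \left(\sqrt{6 + \left(\sqrt{2} \cdot 3 + 6\right)} + 8\right)^{2} \left(\left(-1\right) \left(-17\right)\right) = 252 + \left(\sqrt{6 + \left(3 \sqrt{2} + 6\right)} + 8\right)^{2} \cdot 17 = 252 + \left(\sqrt{6 + \left(6 + 3 \sqrt{2}\right)} + 8\right)^{2} \cdot 17 = 252 + \left(\sqrt{12 + 3 \sqrt{2}} + 8\right)^{2} \cdot 17 = 252 + \left(8 + \sqrt{12 + 3 \sqrt{2}}\right)^{2} \cdot 17 = 252 + 17 \left(8 + \sqrt{12 + 3 \sqrt{2}}\right)^{2}$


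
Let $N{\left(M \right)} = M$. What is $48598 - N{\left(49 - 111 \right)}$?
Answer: $48660$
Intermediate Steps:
$48598 - N{\left(49 - 111 \right)} = 48598 - \left(49 - 111\right) = 48598 - -62 = 48598 + 62 = 48660$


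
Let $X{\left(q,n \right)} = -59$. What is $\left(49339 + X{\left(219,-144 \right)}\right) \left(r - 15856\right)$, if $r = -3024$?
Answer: $-930406400$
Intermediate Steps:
$\left(49339 + X{\left(219,-144 \right)}\right) \left(r - 15856\right) = \left(49339 - 59\right) \left(-3024 - 15856\right) = 49280 \left(-18880\right) = -930406400$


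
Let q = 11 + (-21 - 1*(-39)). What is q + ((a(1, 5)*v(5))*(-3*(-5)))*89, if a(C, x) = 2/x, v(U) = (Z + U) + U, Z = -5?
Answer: 2699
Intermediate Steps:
v(U) = -5 + 2*U (v(U) = (-5 + U) + U = -5 + 2*U)
q = 29 (q = 11 + (-21 + 39) = 11 + 18 = 29)
q + ((a(1, 5)*v(5))*(-3*(-5)))*89 = 29 + (((2/5)*(-5 + 2*5))*(-3*(-5)))*89 = 29 + (((2*(⅕))*(-5 + 10))*15)*89 = 29 + (((⅖)*5)*15)*89 = 29 + (2*15)*89 = 29 + 30*89 = 29 + 2670 = 2699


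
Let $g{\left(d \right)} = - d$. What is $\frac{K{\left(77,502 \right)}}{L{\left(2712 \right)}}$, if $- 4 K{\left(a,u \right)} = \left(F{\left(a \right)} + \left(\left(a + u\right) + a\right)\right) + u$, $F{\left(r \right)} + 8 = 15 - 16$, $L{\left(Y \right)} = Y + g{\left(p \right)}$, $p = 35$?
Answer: $- \frac{1149}{10708} \approx -0.1073$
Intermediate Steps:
$L{\left(Y \right)} = -35 + Y$ ($L{\left(Y \right)} = Y - 35 = -35 + Y$)
$F{\left(r \right)} = -9$ ($F{\left(r \right)} = -8 + \left(15 - 16\right) = -8 - 1 = -9$)
$K{\left(a,u \right)} = \frac{9}{4} - \frac{a}{2} - \frac{u}{2}$ ($K{\left(a,u \right)} = - \frac{\left(-9 + \left(\left(a + u\right) + a\right)\right) + u}{4} = - \frac{\left(-9 + \left(u + 2 a\right)\right) + u}{4} = - \frac{\left(-9 + u + 2 a\right) + u}{4} = - \frac{-9 + 2 a + 2 u}{4} = \frac{9}{4} - \frac{a}{2} - \frac{u}{2}$)
$\frac{K{\left(77,502 \right)}}{L{\left(2712 \right)}} = \frac{\frac{9}{4} - \frac{77}{2} - 251}{-35 + 2712} = \frac{\frac{9}{4} - \frac{77}{2} - 251}{2677} = \left(- \frac{1149}{4}\right) \frac{1}{2677} = - \frac{1149}{10708}$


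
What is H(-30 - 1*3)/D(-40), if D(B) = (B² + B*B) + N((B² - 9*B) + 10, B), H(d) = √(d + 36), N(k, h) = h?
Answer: √3/3160 ≈ 0.00054812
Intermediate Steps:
H(d) = √(36 + d)
D(B) = B + 2*B² (D(B) = (B² + B*B) + B = (B² + B²) + B = 2*B² + B = B + 2*B²)
H(-30 - 1*3)/D(-40) = √(36 + (-30 - 1*3))/((-40*(1 + 2*(-40)))) = √(36 + (-30 - 3))/((-40*(1 - 80))) = √(36 - 33)/((-40*(-79))) = √3/3160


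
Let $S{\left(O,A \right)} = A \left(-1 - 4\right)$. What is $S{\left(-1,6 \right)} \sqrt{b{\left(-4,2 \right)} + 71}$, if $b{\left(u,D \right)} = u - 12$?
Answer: $- 30 \sqrt{55} \approx -222.49$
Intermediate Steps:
$b{\left(u,D \right)} = -12 + u$
$S{\left(O,A \right)} = - 5 A$ ($S{\left(O,A \right)} = A \left(-5\right) = - 5 A$)
$S{\left(-1,6 \right)} \sqrt{b{\left(-4,2 \right)} + 71} = \left(-5\right) 6 \sqrt{\left(-12 - 4\right) + 71} = - 30 \sqrt{-16 + 71} = - 30 \sqrt{55}$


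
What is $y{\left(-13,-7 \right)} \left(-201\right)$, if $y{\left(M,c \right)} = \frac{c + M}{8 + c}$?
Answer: $4020$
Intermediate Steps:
$y{\left(M,c \right)} = \frac{M + c}{8 + c}$
$y{\left(-13,-7 \right)} \left(-201\right) = \frac{-13 - 7}{8 - 7} \left(-201\right) = 1^{-1} \left(-20\right) \left(-201\right) = 1 \left(-20\right) \left(-201\right) = \left(-20\right) \left(-201\right) = 4020$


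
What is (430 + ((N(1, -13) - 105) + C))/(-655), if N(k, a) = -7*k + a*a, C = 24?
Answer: -511/655 ≈ -0.78015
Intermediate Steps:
N(k, a) = a**2 - 7*k (N(k, a) = -7*k + a**2 = a**2 - 7*k)
(430 + ((N(1, -13) - 105) + C))/(-655) = (430 + ((((-13)**2 - 7*1) - 105) + 24))/(-655) = (430 + (((169 - 7) - 105) + 24))*(-1/655) = (430 + ((162 - 105) + 24))*(-1/655) = (430 + (57 + 24))*(-1/655) = (430 + 81)*(-1/655) = 511*(-1/655) = -511/655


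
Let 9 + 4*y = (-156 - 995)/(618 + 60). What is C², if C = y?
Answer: 52606009/7354944 ≈ 7.1525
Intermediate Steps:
y = -7253/2712 (y = -9/4 + ((-156 - 995)/(618 + 60))/4 = -9/4 + (-1151/678)/4 = -9/4 + (-1151*1/678)/4 = -9/4 + (¼)*(-1151/678) = -9/4 - 1151/2712 = -7253/2712 ≈ -2.6744)
C = -7253/2712 ≈ -2.6744
C² = (-7253/2712)² = 52606009/7354944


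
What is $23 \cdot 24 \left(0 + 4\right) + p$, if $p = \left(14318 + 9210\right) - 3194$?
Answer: $22542$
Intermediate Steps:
$p = 20334$ ($p = 23528 - 3194 = 20334$)
$23 \cdot 24 \left(0 + 4\right) + p = 23 \cdot 24 \left(0 + 4\right) + 20334 = 552 \cdot 4 + 20334 = 2208 + 20334 = 22542$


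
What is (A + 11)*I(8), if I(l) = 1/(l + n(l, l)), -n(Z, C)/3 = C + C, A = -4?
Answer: -7/40 ≈ -0.17500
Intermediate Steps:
n(Z, C) = -6*C (n(Z, C) = -3*(C + C) = -6*C)
I(l) = -1/(5*l) (I(l) = 1/(l - 6*l) = 1/(-5*l) = -1/(5*l))
(A + 11)*I(8) = (-4 + 11)*(-1/5/8) = 7*(-1/5*1/8) = 7*(-1/40) = -7/40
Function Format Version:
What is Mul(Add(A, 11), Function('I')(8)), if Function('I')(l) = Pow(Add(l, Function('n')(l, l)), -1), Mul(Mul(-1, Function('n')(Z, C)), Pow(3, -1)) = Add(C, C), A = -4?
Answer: Rational(-7, 40) ≈ -0.17500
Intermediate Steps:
Function('n')(Z, C) = Mul(-6, C) (Function('n')(Z, C) = Mul(-3, Add(C, C)) = Mul(-3, Mul(2, C)) = Mul(-6, C))
Function('I')(l) = Mul(Rational(-1, 5), Pow(l, -1)) (Function('I')(l) = Pow(Add(l, Mul(-6, l)), -1) = Pow(Mul(-5, l), -1) = Mul(Rational(-1, 5), Pow(l, -1)))
Mul(Add(A, 11), Function('I')(8)) = Mul(Add(-4, 11), Mul(Rational(-1, 5), Pow(8, -1))) = Mul(7, Mul(Rational(-1, 5), Rational(1, 8))) = Mul(7, Rational(-1, 40)) = Rational(-7, 40)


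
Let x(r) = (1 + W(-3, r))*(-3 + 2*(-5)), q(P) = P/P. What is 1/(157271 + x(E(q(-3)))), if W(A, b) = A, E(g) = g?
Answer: 1/157297 ≈ 6.3574e-6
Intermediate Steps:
q(P) = 1
x(r) = 26 (x(r) = (1 - 3)*(-3 + 2*(-5)) = -2*(-3 - 10) = -2*(-13) = 26)
1/(157271 + x(E(q(-3)))) = 1/(157271 + 26) = 1/157297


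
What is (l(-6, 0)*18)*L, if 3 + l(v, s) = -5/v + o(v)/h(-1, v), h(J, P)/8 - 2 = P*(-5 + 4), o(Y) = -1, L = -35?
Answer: 43995/32 ≈ 1374.8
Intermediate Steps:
h(J, P) = 16 - 8*P (h(J, P) = 16 + 8*(P*(-5 + 4)) = 16 + 8*(P*(-1)) = 16 + 8*(-P) = 16 - 8*P)
l(v, s) = -3 - 1/(16 - 8*v) - 5/v (l(v, s) = -3 + (-5/v - 1/(16 - 8*v)) = -3 + (-1/(16 - 8*v) - 5/v) = -3 - 1/(16 - 8*v) - 5/v)
(l(-6, 0)*18)*L = (((⅛)*(80 - 24*(-6)² + 9*(-6))/(-6*(-2 - 6)))*18)*(-35) = (((⅛)*(-⅙)*(80 - 24*36 - 54)/(-8))*18)*(-35) = (((⅛)*(-⅙)*(-⅛)*(80 - 864 - 54))*18)*(-35) = (((⅛)*(-⅙)*(-⅛)*(-838))*18)*(-35) = -419/192*18*(-35) = -1257/32*(-35) = 43995/32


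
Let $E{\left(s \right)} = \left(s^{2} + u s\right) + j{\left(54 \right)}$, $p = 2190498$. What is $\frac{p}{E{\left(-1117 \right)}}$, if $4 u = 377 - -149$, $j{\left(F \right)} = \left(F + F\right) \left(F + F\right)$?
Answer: $\frac{1460332}{741645} \approx 1.969$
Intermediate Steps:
$j{\left(F \right)} = 4 F^{2}$ ($j{\left(F \right)} = 2 F 2 F = 4 F^{2}$)
$u = \frac{263}{2}$ ($u = \frac{377 - -149}{4} = \frac{377 + 149}{4} = \frac{1}{4} \cdot 526 = \frac{263}{2} \approx 131.5$)
$E{\left(s \right)} = 11664 + s^{2} + \frac{263 s}{2}$ ($E{\left(s \right)} = \left(s^{2} + \frac{263 s}{2}\right) + 4 \cdot 54^{2} = \left(s^{2} + \frac{263 s}{2}\right) + 4 \cdot 2916 = \left(s^{2} + \frac{263 s}{2}\right) + 11664 = 11664 + s^{2} + \frac{263 s}{2}$)
$\frac{p}{E{\left(-1117 \right)}} = \frac{2190498}{11664 + \left(-1117\right)^{2} + \frac{263}{2} \left(-1117\right)} = \frac{2190498}{11664 + 1247689 - \frac{293771}{2}} = \frac{2190498}{\frac{2224935}{2}} = 2190498 \cdot \frac{2}{2224935} = \frac{1460332}{741645}$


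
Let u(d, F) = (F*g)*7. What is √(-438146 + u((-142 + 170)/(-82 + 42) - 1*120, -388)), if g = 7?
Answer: I*√457158 ≈ 676.13*I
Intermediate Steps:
u(d, F) = 49*F (u(d, F) = (F*7)*7 = (7*F)*7 = 49*F)
√(-438146 + u((-142 + 170)/(-82 + 42) - 1*120, -388)) = √(-438146 + 49*(-388)) = √(-438146 - 19012) = √(-457158) = I*√457158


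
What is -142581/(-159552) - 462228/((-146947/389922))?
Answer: 9585511740781813/7815229248 ≈ 1.2265e+6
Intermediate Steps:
-142581/(-159552) - 462228/((-146947/389922)) = -142581*(-1/159552) - 462228/((-146947*1/389922)) = 47527/53184 - 462228/(-146947/389922) = 47527/53184 - 462228*(-389922/146947) = 47527/53184 + 180232866216/146947 = 9585511740781813/7815229248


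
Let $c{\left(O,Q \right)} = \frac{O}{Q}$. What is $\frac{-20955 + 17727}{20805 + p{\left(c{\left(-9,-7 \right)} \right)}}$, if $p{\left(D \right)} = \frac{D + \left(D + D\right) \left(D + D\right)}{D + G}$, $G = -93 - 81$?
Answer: $- \frac{758849}{4890898} \approx -0.15516$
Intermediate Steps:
$G = -174$ ($G = -93 - 81 = -174$)
$p{\left(D \right)} = \frac{D + 4 D^{2}}{-174 + D}$ ($p{\left(D \right)} = \frac{D + \left(D + D\right) \left(D + D\right)}{D - 174} = \frac{D + 2 D 2 D}{-174 + D} = \frac{D + 4 D^{2}}{-174 + D}$)
$\frac{-20955 + 17727}{20805 + p{\left(c{\left(-9,-7 \right)} \right)}} = \frac{-20955 + 17727}{20805 + \frac{- \frac{9}{-7} \left(1 + 4 \left(- \frac{9}{-7}\right)\right)}{-174 - \frac{9}{-7}}} = - \frac{3228}{20805 + \frac{\left(-9\right) \left(- \frac{1}{7}\right) \left(1 + 4 \left(\left(-9\right) \left(- \frac{1}{7}\right)\right)\right)}{-174 - - \frac{9}{7}}} = - \frac{3228}{20805 + \frac{9 \left(1 + 4 \cdot \frac{9}{7}\right)}{7 \left(-174 + \frac{9}{7}\right)}} = - \frac{3228}{20805 + \frac{9 \left(1 + \frac{36}{7}\right)}{7 \left(- \frac{1209}{7}\right)}} = - \frac{3228}{20805 + \frac{9}{7} \left(- \frac{7}{1209}\right) \frac{43}{7}} = - \frac{3228}{20805 - \frac{129}{2821}} = - \frac{3228}{\frac{58690776}{2821}} = \left(-3228\right) \frac{2821}{58690776} = - \frac{758849}{4890898}$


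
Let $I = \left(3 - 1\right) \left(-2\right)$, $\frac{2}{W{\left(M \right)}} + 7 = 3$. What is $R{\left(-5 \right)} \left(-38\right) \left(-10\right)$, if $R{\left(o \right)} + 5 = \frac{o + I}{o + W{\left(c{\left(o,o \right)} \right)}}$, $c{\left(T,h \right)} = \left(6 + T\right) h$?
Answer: $- \frac{14060}{11} \approx -1278.2$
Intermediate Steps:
$c{\left(T,h \right)} = h \left(6 + T\right)$
$W{\left(M \right)} = - \frac{1}{2}$ ($W{\left(M \right)} = \frac{2}{-7 + 3} = \frac{2}{-4} = 2 \left(- \frac{1}{4}\right) = - \frac{1}{2}$)
$I = -4$ ($I = 2 \left(-2\right) = -4$)
$R{\left(o \right)} = -5 + \frac{-4 + o}{- \frac{1}{2} + o}$ ($R{\left(o \right)} = -5 + \frac{o - 4}{o - \frac{1}{2}} = -5 + \frac{-4 + o}{- \frac{1}{2} + o}$)
$R{\left(-5 \right)} \left(-38\right) \left(-10\right) = \frac{-3 - -40}{-1 + 2 \left(-5\right)} \left(-38\right) \left(-10\right) = \frac{-3 + 40}{-1 - 10} \left(-38\right) \left(-10\right) = \frac{1}{-11} \cdot 37 \left(-38\right) \left(-10\right) = \left(- \frac{1}{11}\right) 37 \left(-38\right) \left(-10\right) = \left(- \frac{37}{11}\right) \left(-38\right) \left(-10\right) = \frac{1406}{11} \left(-10\right) = - \frac{14060}{11}$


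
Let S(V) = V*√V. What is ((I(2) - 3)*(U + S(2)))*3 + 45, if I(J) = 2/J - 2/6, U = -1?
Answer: 52 - 14*√2 ≈ 32.201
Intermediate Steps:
I(J) = -⅓ + 2/J (I(J) = 2/J - 2*⅙ = 2/J - ⅓ = -⅓ + 2/J)
S(V) = V^(3/2)
((I(2) - 3)*(U + S(2)))*3 + 45 = (((⅓)*(6 - 1*2)/2 - 3)*(-1 + 2^(3/2)))*3 + 45 = (((⅓)*(½)*(6 - 2) - 3)*(-1 + 2*√2))*3 + 45 = (((⅓)*(½)*4 - 3)*(-1 + 2*√2))*3 + 45 = ((⅔ - 3)*(-1 + 2*√2))*3 + 45 = -7*(-1 + 2*√2)/3*3 + 45 = (7/3 - 14*√2/3)*3 + 45 = (7 - 14*√2) + 45 = 52 - 14*√2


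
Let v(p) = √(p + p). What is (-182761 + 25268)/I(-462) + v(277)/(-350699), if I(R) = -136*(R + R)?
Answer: -22499/17952 - √554/350699 ≈ -1.2534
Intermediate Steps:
I(R) = -272*R
v(p) = √2*√p (v(p) = √(2*p) = √2*√p)
(-182761 + 25268)/I(-462) + v(277)/(-350699) = (-182761 + 25268)/((-272*(-462))) + (√2*√277)/(-350699) = -157493/125664 + √554*(-1/350699) = -157493*1/125664 - √554/350699 = -22499/17952 - √554/350699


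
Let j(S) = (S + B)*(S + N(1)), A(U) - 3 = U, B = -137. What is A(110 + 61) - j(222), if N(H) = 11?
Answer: -19631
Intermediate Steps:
A(U) = 3 + U
j(S) = (-137 + S)*(11 + S) (j(S) = (S - 137)*(S + 11) = (-137 + S)*(11 + S))
A(110 + 61) - j(222) = (3 + (110 + 61)) - (-1507 + 222² - 126*222) = (3 + 171) - (-1507 + 49284 - 27972) = 174 - 1*19805 = 174 - 19805 = -19631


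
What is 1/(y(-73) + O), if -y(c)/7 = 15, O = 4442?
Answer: 1/4337 ≈ 0.00023057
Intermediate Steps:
y(c) = -105 (y(c) = -7*15 = -105)
1/(y(-73) + O) = 1/(-105 + 4442) = 1/4337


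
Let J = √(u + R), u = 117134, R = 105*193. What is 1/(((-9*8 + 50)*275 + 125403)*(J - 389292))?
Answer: -389292/18087723227659345 - √137399/18087723227659345 ≈ -2.1543e-11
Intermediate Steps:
R = 20265
J = √137399 (J = √(117134 + 20265) = √137399 ≈ 370.67)
1/(((-9*8 + 50)*275 + 125403)*(J - 389292)) = 1/(((-9*8 + 50)*275 + 125403)*(√137399 - 389292)) = 1/(((-72 + 50)*275 + 125403)*(-389292 + √137399)) = 1/((-22*275 + 125403)*(-389292 + √137399)) = 1/((-6050 + 125403)*(-389292 + √137399)) = 1/(119353*(-389292 + √137399)) = 1/(-46463168076 + 119353*√137399)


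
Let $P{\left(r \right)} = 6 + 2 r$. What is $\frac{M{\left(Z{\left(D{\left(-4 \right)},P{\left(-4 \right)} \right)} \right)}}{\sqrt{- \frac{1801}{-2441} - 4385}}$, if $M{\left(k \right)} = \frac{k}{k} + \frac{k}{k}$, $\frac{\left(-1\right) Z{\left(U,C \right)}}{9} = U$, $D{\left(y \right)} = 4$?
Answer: $- \frac{i \sqrt{1632721434}}{1337748} \approx - 0.030205 i$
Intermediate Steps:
$Z{\left(U,C \right)} = - 9 U$
$M{\left(k \right)} = 2$ ($M{\left(k \right)} = 1 + 1 = 2$)
$\frac{M{\left(Z{\left(D{\left(-4 \right)},P{\left(-4 \right)} \right)} \right)}}{\sqrt{- \frac{1801}{-2441} - 4385}} = \frac{2}{\sqrt{- \frac{1801}{-2441} - 4385}} = \frac{2}{\sqrt{\left(-1801\right) \left(- \frac{1}{2441}\right) - 4385}} = \frac{2}{\sqrt{\frac{1801}{2441} - 4385}} = \frac{2}{\sqrt{- \frac{10701984}{2441}}} = \frac{2}{\frac{4}{2441} i \sqrt{1632721434}} = 2 \left(- \frac{i \sqrt{1632721434}}{2675496}\right) = - \frac{i \sqrt{1632721434}}{1337748}$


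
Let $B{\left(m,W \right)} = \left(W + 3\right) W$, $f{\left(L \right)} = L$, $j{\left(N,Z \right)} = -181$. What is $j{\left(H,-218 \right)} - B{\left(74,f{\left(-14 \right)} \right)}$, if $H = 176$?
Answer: $-335$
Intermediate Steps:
$B{\left(m,W \right)} = W \left(3 + W\right)$ ($B{\left(m,W \right)} = \left(3 + W\right) W = W \left(3 + W\right)$)
$j{\left(H,-218 \right)} - B{\left(74,f{\left(-14 \right)} \right)} = -181 - - 14 \left(3 - 14\right) = -181 - \left(-14\right) \left(-11\right) = -181 - 154 = -335$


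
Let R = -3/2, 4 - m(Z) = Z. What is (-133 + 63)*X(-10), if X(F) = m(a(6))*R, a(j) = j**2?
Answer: -3360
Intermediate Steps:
m(Z) = 4 - Z
R = -3/2 (R = -3*1/2 = -3/2 ≈ -1.5000)
X(F) = 48 (X(F) = (4 - 1*6**2)*(-3/2) = (4 - 1*36)*(-3/2) = (4 - 36)*(-3/2) = -32*(-3/2) = 48)
(-133 + 63)*X(-10) = (-133 + 63)*48 = -70*48 = -3360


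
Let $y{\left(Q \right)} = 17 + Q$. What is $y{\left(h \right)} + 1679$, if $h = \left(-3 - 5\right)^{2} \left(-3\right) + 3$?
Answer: $1507$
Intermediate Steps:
$h = -189$ ($h = \left(-8\right)^{2} \left(-3\right) + 3 = 64 \left(-3\right) + 3 = -192 + 3 = -189$)
$y{\left(h \right)} + 1679 = \left(17 - 189\right) + 1679 = -172 + 1679 = 1507$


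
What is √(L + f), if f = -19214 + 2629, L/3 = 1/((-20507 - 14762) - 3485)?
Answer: I*√2767617310458/12918 ≈ 128.78*I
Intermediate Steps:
L = -1/12918 (L = 3/((-20507 - 14762) - 3485) = 3/(-35269 - 3485) = 3/(-38754) = 3*(-1/38754) = -1/12918 ≈ -7.7411e-5)
f = -16585
√(L + f) = √(-1/12918 - 16585) = √(-214245031/12918) = I*√2767617310458/12918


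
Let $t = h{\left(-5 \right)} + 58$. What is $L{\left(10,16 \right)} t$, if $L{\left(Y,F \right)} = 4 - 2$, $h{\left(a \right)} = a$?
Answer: $106$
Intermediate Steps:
$L{\left(Y,F \right)} = 2$ ($L{\left(Y,F \right)} = 4 - 2 = 2$)
$t = 53$ ($t = -5 + 58 = 53$)
$L{\left(10,16 \right)} t = 2 \cdot 53 = 106$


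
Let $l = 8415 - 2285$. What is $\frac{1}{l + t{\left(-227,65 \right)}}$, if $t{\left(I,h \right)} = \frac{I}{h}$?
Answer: $\frac{65}{398223} \approx 0.00016323$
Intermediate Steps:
$l = 6130$
$\frac{1}{l + t{\left(-227,65 \right)}} = \frac{1}{6130 - \frac{227}{65}} = \frac{1}{\frac{398223}{65}} = \frac{65}{398223}$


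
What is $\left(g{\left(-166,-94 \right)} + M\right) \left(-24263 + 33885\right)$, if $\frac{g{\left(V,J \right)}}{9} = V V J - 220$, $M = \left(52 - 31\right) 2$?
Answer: $-224330329308$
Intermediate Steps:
$M = 42$ ($M = 21 \cdot 2 = 42$)
$g{\left(V,J \right)} = -1980 + 9 J V^{2}$ ($g{\left(V,J \right)} = 9 \left(V V J - 220\right) = 9 \left(V^{2} J - 220\right) = 9 \left(J V^{2} - 220\right) = 9 \left(-220 + J V^{2}\right) = -1980 + 9 J V^{2}$)
$\left(g{\left(-166,-94 \right)} + M\right) \left(-24263 + 33885\right) = \left(\left(-1980 + 9 \left(-94\right) \left(-166\right)^{2}\right) + 42\right) \left(-24263 + 33885\right) = \left(\left(-1980 + 9 \left(-94\right) 27556\right) + 42\right) 9622 = \left(\left(-1980 - 23312376\right) + 42\right) 9622 = \left(-23314356 + 42\right) 9622 = \left(-23314314\right) 9622 = -224330329308$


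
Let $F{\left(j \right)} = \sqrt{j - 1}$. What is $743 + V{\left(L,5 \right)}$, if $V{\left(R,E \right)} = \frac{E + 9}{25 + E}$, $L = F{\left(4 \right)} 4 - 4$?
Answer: $\frac{11152}{15} \approx 743.47$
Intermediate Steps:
$F{\left(j \right)} = \sqrt{-1 + j}$
$L = -4 + 4 \sqrt{3}$ ($L = \sqrt{-1 + 4} \cdot 4 - 4 = \sqrt{3} \cdot 4 - 4 = 4 \sqrt{3} - 4 = -4 + 4 \sqrt{3} \approx 2.9282$)
$V{\left(R,E \right)} = \frac{9 + E}{25 + E}$
$743 + V{\left(L,5 \right)} = 743 + \frac{9 + 5}{25 + 5} = 743 + \frac{1}{30} \cdot 14 = 743 + \frac{7}{15} = \frac{11152}{15}$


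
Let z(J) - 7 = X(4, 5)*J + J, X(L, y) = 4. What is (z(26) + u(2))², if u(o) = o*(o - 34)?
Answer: 5329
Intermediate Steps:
u(o) = o*(-34 + o)
z(J) = 7 + 5*J (z(J) = 7 + (4*J + J) = 7 + 5*J)
(z(26) + u(2))² = ((7 + 5*26) + 2*(-34 + 2))² = ((7 + 130) + 2*(-32))² = (137 - 64)² = 73² = 5329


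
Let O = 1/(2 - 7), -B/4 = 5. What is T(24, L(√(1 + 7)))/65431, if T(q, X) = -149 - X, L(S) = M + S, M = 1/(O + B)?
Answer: -15044/6608531 - 2*√2/65431 ≈ -0.0023197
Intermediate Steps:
B = -20 (B = -4*5 = -20)
O = -⅕ (O = 1/(-5) = -⅕ ≈ -0.20000)
M = -5/101 (M = 1/(-⅕ - 20) = 1/(-101/5) = -5/101 ≈ -0.049505)
L(S) = -5/101 + S
T(24, L(√(1 + 7)))/65431 = (-149 - (-5/101 + √(1 + 7)))/65431 = (-149 - (-5/101 + √8))*(1/65431) = (-149 - (-5/101 + 2*√2))*(1/65431) = (-149 + (5/101 - 2*√2))*(1/65431) = (-15044/101 - 2*√2)*(1/65431) = -15044/6608531 - 2*√2/65431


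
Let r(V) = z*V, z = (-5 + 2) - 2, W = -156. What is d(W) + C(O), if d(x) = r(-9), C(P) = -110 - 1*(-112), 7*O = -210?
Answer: 47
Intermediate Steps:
O = -30 (O = (1/7)*(-210) = -30)
z = -5 (z = -3 - 2 = -5)
C(P) = 2 (C(P) = -110 + 112 = 2)
r(V) = -5*V
d(x) = 45 (d(x) = -5*(-9) = 45)
d(W) + C(O) = 45 + 2 = 47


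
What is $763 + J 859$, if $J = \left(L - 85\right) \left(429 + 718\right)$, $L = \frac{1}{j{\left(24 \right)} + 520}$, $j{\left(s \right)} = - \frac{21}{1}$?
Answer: $- \frac{41788988285}{499} \approx -8.3745 \cdot 10^{7}$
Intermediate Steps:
$j{\left(s \right)} = -21$ ($j{\left(s \right)} = \left(-21\right) 1 = -21$)
$L = \frac{1}{499}$ ($L = \frac{1}{-21 + 520} = \frac{1}{499} \approx 0.002004$)
$J = - \frac{48648858}{499}$ ($J = \left(\frac{1}{499} - 85\right) \left(429 + 718\right) = \left(- \frac{42414}{499}\right) 1147 = - \frac{48648858}{499} \approx -97493.0$)
$763 + J 859 = 763 - \frac{41789369022}{499} = - \frac{41788988285}{499}$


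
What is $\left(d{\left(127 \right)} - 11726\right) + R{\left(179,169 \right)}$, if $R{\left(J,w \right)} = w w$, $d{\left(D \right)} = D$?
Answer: $16962$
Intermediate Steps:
$R{\left(J,w \right)} = w^{2}$
$\left(d{\left(127 \right)} - 11726\right) + R{\left(179,169 \right)} = \left(127 - 11726\right) + 169^{2} = -11599 + 28561 = 16962$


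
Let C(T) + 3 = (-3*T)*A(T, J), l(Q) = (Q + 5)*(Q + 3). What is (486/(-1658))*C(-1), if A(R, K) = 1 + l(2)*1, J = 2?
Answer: -25515/829 ≈ -30.778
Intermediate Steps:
l(Q) = (3 + Q)*(5 + Q) (l(Q) = (5 + Q)*(3 + Q) = (3 + Q)*(5 + Q))
A(R, K) = 36 (A(R, K) = 1 + (15 + 2² + 8*2)*1 = 1 + (15 + 4 + 16)*1 = 1 + 35*1 = 1 + 35 = 36)
C(T) = -3 - 108*T (C(T) = -3 - 3*T*36 = -3 - 108*T)
(486/(-1658))*C(-1) = (486/(-1658))*(-3 - 108*(-1)) = (486*(-1/1658))*(-3 + 108) = -243/829*105 = -25515/829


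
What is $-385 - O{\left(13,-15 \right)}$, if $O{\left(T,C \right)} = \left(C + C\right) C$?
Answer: $-835$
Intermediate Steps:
$O{\left(T,C \right)} = 2 C^{2}$ ($O{\left(T,C \right)} = 2 C C = 2 C^{2}$)
$-385 - O{\left(13,-15 \right)} = -385 - 2 \left(-15\right)^{2} = -385 - 2 \cdot 225 = -385 - 450 = -835$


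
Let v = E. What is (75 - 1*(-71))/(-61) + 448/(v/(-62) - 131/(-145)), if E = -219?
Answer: 239856678/2432497 ≈ 98.605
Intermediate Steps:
v = -219
(75 - 1*(-71))/(-61) + 448/(v/(-62) - 131/(-145)) = (75 - 1*(-71))/(-61) + 448/(-219/(-62) - 131/(-145)) = (75 + 71)*(-1/61) + 448/(-219*(-1/62) - 131*(-1/145)) = 146*(-1/61) + 448/(219/62 + 131/145) = -146/61 + 448/(39877/8990) = -146/61 + 448*(8990/39877) = -146/61 + 4027520/39877 = 239856678/2432497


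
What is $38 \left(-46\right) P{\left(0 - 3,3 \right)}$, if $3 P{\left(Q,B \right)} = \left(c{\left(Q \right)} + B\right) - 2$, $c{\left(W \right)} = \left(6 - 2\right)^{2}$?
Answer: $- \frac{29716}{3} \approx -9905.3$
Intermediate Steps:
$c{\left(W \right)} = 16$ ($c{\left(W \right)} = 4^{2} = 16$)
$P{\left(Q,B \right)} = \frac{14}{3} + \frac{B}{3}$ ($P{\left(Q,B \right)} = \frac{\left(16 + B\right) - 2}{3} = \frac{14 + B}{3} = \frac{14}{3} + \frac{B}{3}$)
$38 \left(-46\right) P{\left(0 - 3,3 \right)} = 38 \left(-46\right) \left(\frac{14}{3} + \frac{1}{3} \cdot 3\right) = - 1748 \left(\frac{14}{3} + 1\right) = \left(-1748\right) \frac{17}{3} = - \frac{29716}{3}$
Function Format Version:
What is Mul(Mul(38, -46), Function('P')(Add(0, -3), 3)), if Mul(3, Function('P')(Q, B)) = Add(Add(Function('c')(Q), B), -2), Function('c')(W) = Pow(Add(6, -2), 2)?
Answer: Rational(-29716, 3) ≈ -9905.3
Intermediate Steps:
Function('c')(W) = 16 (Function('c')(W) = Pow(4, 2) = 16)
Function('P')(Q, B) = Add(Rational(14, 3), Mul(Rational(1, 3), B)) (Function('P')(Q, B) = Mul(Rational(1, 3), Add(Add(16, B), -2)) = Mul(Rational(1, 3), Add(14, B)) = Add(Rational(14, 3), Mul(Rational(1, 3), B)))
Mul(Mul(38, -46), Function('P')(Add(0, -3), 3)) = Mul(Mul(38, -46), Add(Rational(14, 3), Mul(Rational(1, 3), 3))) = Mul(-1748, Add(Rational(14, 3), 1)) = Mul(-1748, Rational(17, 3)) = Rational(-29716, 3)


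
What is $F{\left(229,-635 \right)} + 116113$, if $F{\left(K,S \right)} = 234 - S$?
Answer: $116982$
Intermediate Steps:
$F{\left(229,-635 \right)} + 116113 = \left(234 - -635\right) + 116113 = \left(234 + 635\right) + 116113 = 869 + 116113 = 116982$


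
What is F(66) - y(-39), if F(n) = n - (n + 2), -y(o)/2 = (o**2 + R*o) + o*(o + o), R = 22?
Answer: 7408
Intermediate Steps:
y(o) = -44*o - 6*o**2 (y(o) = -2*((o**2 + 22*o) + o*(o + o)) = -2*((o**2 + 22*o) + o*(2*o)) = -2*((o**2 + 22*o) + 2*o**2) = -2*(3*o**2 + 22*o) = -44*o - 6*o**2)
F(n) = -2 (F(n) = n - (2 + n) = n + (-2 - n) = -2)
F(66) - y(-39) = -2 - (-2)*(-39)*(22 + 3*(-39)) = -2 - (-2)*(-39)*(22 - 117) = -2 - (-2)*(-39)*(-95) = -2 - 1*(-7410) = -2 + 7410 = 7408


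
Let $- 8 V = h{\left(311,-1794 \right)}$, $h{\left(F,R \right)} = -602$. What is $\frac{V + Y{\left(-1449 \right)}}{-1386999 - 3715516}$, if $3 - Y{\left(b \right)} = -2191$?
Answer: $- \frac{9077}{20410060} \approx -0.00044473$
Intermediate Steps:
$V = \frac{301}{4}$ ($V = \left(- \frac{1}{8}\right) \left(-602\right) = \frac{301}{4} \approx 75.25$)
$Y{\left(b \right)} = 2194$ ($Y{\left(b \right)} = 3 - -2191 = 3 + 2191 = 2194$)
$\frac{V + Y{\left(-1449 \right)}}{-1386999 - 3715516} = \frac{\frac{301}{4} + 2194}{-1386999 - 3715516} = \frac{9077}{4 \left(-5102515\right)} = \frac{9077}{4} \left(- \frac{1}{5102515}\right) = - \frac{9077}{20410060}$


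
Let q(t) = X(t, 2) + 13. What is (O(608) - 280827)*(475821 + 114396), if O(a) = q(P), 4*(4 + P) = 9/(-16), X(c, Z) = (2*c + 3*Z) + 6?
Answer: -5303648056593/32 ≈ -1.6574e+11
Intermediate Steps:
X(c, Z) = 6 + 2*c + 3*Z
P = -265/64 (P = -4 + (9/(-16))/4 = -4 + (9*(-1/16))/4 = -4 + (¼)*(-9/16) = -4 - 9/64 = -265/64 ≈ -4.1406)
q(t) = 25 + 2*t (q(t) = (6 + 2*t + 3*2) + 13 = (6 + 2*t + 6) + 13 = (12 + 2*t) + 13 = 25 + 2*t)
O(a) = 535/32 (O(a) = 25 + 2*(-265/64) = 25 - 265/32 = 535/32)
(O(608) - 280827)*(475821 + 114396) = (535/32 - 280827)*(475821 + 114396) = -8985929/32*590217 = -5303648056593/32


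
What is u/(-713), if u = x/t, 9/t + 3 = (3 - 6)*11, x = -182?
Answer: -728/713 ≈ -1.0210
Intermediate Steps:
t = -1/4 (t = 9/(-3 + (3 - 6)*11) = 9/(-3 - 3*11) = 9/(-3 - 33) = 9/(-36) = 9*(-1/36) = -1/4 ≈ -0.25000)
u = 728 (u = -182/(-1/4) = -182*(-4) = 728)
u/(-713) = 728/(-713) = 728*(-1/713) = -728/713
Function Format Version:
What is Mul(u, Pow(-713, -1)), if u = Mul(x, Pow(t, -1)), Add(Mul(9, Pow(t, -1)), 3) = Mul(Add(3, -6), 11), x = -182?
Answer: Rational(-728, 713) ≈ -1.0210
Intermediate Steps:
t = Rational(-1, 4) (t = Mul(9, Pow(Add(-3, Mul(Add(3, -6), 11)), -1)) = Mul(9, Pow(Add(-3, Mul(-3, 11)), -1)) = Mul(9, Pow(Add(-3, -33), -1)) = Mul(9, Pow(-36, -1)) = Mul(9, Rational(-1, 36)) = Rational(-1, 4) ≈ -0.25000)
u = 728 (u = Mul(-182, Pow(Rational(-1, 4), -1)) = Mul(-182, -4) = 728)
Mul(u, Pow(-713, -1)) = Mul(728, Pow(-713, -1)) = Mul(728, Rational(-1, 713)) = Rational(-728, 713)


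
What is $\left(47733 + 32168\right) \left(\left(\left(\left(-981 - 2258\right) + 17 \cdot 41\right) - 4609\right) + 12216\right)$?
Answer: $404698565$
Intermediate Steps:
$\left(47733 + 32168\right) \left(\left(\left(\left(-981 - 2258\right) + 17 \cdot 41\right) - 4609\right) + 12216\right) = 79901 \left(\left(\left(\left(-981 - 2258\right) + 697\right) - 4609\right) + 12216\right) = 79901 \left(\left(\left(-3239 + 697\right) - 4609\right) + 12216\right) = 79901 \left(\left(-2542 - 4609\right) + 12216\right) = 79901 \left(-7151 + 12216\right) = 79901 \cdot 5065 = 404698565$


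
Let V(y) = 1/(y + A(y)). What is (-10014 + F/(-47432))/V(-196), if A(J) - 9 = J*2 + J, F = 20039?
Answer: 368128167425/47432 ≈ 7.7612e+6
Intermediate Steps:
A(J) = 9 + 3*J (A(J) = 9 + (J*2 + J) = 9 + (2*J + J) = 9 + 3*J)
V(y) = 1/(9 + 4*y) (V(y) = 1/(y + (9 + 3*y)) = 1/(9 + 4*y))
(-10014 + F/(-47432))/V(-196) = (-10014 + 20039/(-47432))/(1/(9 + 4*(-196))) = (-10014 + 20039*(-1/47432))/(1/(9 - 784)) = (-10014 - 20039/47432)/(1/(-775)) = -475004087/(47432*(-1/775)) = -475004087/47432*(-775) = 368128167425/47432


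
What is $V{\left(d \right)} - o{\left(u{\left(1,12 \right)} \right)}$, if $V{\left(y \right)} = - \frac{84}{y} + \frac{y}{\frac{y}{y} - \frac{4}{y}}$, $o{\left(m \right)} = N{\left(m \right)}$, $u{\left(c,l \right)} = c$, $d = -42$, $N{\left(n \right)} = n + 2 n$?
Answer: $- \frac{905}{23} \approx -39.348$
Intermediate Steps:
$N{\left(n \right)} = 3 n$
$o{\left(m \right)} = 3 m$
$V{\left(y \right)} = - \frac{84}{y} + \frac{y}{1 - \frac{4}{y}}$
$V{\left(d \right)} - o{\left(u{\left(1,12 \right)} \right)} = \frac{336 + \left(-42\right)^{3} - -3528}{\left(-42\right) \left(-4 - 42\right)} - 3 \cdot 1 = - \frac{336 - 74088 + 3528}{42 \left(-46\right)} - 3 = \left(- \frac{1}{42}\right) \left(- \frac{1}{46}\right) \left(-70224\right) - 3 = - \frac{836}{23} - 3 = - \frac{905}{23}$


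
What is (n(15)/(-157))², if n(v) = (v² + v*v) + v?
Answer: 216225/24649 ≈ 8.7722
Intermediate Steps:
n(v) = v + 2*v² (n(v) = (v² + v²) + v = 2*v² + v = v + 2*v²)
(n(15)/(-157))² = ((15*(1 + 2*15))/(-157))² = ((15*(1 + 30))*(-1/157))² = ((15*31)*(-1/157))² = (465*(-1/157))² = (-465/157)² = 216225/24649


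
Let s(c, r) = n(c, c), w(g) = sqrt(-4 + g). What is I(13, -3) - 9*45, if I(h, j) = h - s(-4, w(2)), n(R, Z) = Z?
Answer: -388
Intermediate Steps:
s(c, r) = c
I(h, j) = 4 + h (I(h, j) = h - 1*(-4) = h + 4 = 4 + h)
I(13, -3) - 9*45 = (4 + 13) - 9*45 = 17 - 405 = -388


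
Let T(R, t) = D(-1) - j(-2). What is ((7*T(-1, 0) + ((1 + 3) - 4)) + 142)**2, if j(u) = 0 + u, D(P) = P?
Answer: 22201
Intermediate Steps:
j(u) = u
T(R, t) = 1 (T(R, t) = -1 - 1*(-2) = -1 + 2 = 1)
((7*T(-1, 0) + ((1 + 3) - 4)) + 142)**2 = ((7*1 + ((1 + 3) - 4)) + 142)**2 = ((7 + (4 - 4)) + 142)**2 = ((7 + 0) + 142)**2 = (7 + 142)**2 = 149**2 = 22201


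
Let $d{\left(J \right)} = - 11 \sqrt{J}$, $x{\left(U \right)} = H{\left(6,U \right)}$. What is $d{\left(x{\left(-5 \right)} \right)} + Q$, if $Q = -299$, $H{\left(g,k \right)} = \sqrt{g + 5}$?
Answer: $-299 - 11 \sqrt[4]{11} \approx -319.03$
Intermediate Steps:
$H{\left(g,k \right)} = \sqrt{5 + g}$
$x{\left(U \right)} = \sqrt{11}$ ($x{\left(U \right)} = \sqrt{5 + 6} = \sqrt{11}$)
$d{\left(x{\left(-5 \right)} \right)} + Q = - 11 \sqrt{\sqrt{11}} - 299 = - 11 \sqrt[4]{11} - 299 = -299 - 11 \sqrt[4]{11}$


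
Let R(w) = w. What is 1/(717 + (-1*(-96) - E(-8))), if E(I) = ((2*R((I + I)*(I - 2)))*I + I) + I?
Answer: 1/3389 ≈ 0.00029507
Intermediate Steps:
E(I) = 2*I + 4*I**2*(-2 + I) (E(I) = ((2*((I + I)*(I - 2)))*I + I) + I = ((2*((2*I)*(-2 + I)))*I + I) + I = ((2*(2*I*(-2 + I)))*I + I) + I = ((4*I*(-2 + I))*I + I) + I = (4*I**2*(-2 + I) + I) + I = (I + 4*I**2*(-2 + I)) + I = 2*I + 4*I**2*(-2 + I))
1/(717 + (-1*(-96) - E(-8))) = 1/(717 + (-1*(-96) - 2*(-8)*(1 + 2*(-8)*(-2 - 8)))) = 1/(717 + (96 - 2*(-8)*(1 + 2*(-8)*(-10)))) = 1/(717 + (96 - 2*(-8)*(1 + 160))) = 1/(717 + (96 - 2*(-8)*161)) = 1/(717 + (96 - 1*(-2576))) = 1/(717 + (96 + 2576)) = 1/(717 + 2672) = 1/3389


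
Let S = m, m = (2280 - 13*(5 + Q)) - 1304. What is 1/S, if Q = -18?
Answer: 1/1145 ≈ 0.00087336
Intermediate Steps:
m = 1145 (m = (2280 - 13*(5 - 18)) - 1304 = (2280 - 13*(-13)) - 1304 = (2280 + 169) - 1304 = 2449 - 1304 = 1145)
S = 1145
1/S = 1/1145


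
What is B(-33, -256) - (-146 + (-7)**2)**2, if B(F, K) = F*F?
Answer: -8320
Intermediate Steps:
B(F, K) = F**2
B(-33, -256) - (-146 + (-7)**2)**2 = (-33)**2 - (-146 + (-7)**2)**2 = 1089 - (-146 + 49)**2 = 1089 - 1*(-97)**2 = 1089 - 1*9409 = 1089 - 9409 = -8320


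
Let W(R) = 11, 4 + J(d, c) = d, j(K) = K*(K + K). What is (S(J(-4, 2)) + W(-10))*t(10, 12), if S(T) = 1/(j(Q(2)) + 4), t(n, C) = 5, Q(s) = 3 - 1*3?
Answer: 225/4 ≈ 56.250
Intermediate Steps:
Q(s) = 0 (Q(s) = 3 - 3 = 0)
j(K) = 2*K**2 (j(K) = K*(2*K) = 2*K**2)
J(d, c) = -4 + d
S(T) = 1/4 (S(T) = 1/(2*0**2 + 4) = 1/(2*0 + 4) = 1/(0 + 4) = 1/4)
(S(J(-4, 2)) + W(-10))*t(10, 12) = (1/4 + 11)*5 = (45/4)*5 = 225/4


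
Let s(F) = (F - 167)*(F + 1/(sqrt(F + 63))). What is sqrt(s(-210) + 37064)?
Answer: sqrt(51259194 + 7917*I*sqrt(3))/21 ≈ 340.93 + 0.045602*I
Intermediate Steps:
s(F) = (-167 + F)*(F + 1/sqrt(63 + F)) (s(F) = (-167 + F)*(F + 1/(sqrt(63 + F))) = (-167 + F)*(F + 1/sqrt(63 + F)))
sqrt(s(-210) + 37064) = sqrt((-167 - 210 - 210*sqrt(63 - 210)*(-167 - 210))/sqrt(63 - 210) + 37064) = sqrt((-167 - 210 - 210*sqrt(-147)*(-377))/sqrt(-147) + 37064) = sqrt((-I*sqrt(3)/21)*(-167 - 210 - 210*7*I*sqrt(3)*(-377)) + 37064) = sqrt((-I*sqrt(3)/21)*(-167 - 210 + 554190*I*sqrt(3)) + 37064) = sqrt((-I*sqrt(3)/21)*(-377 + 554190*I*sqrt(3)) + 37064) = sqrt(-I*sqrt(3)*(-377 + 554190*I*sqrt(3))/21 + 37064) = sqrt(37064 - I*sqrt(3)*(-377 + 554190*I*sqrt(3))/21)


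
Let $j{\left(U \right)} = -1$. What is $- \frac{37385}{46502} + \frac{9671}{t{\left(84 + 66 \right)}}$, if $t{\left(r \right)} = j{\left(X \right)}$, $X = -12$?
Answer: $- \frac{449758227}{46502} \approx -9671.8$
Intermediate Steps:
$t{\left(r \right)} = -1$
$- \frac{37385}{46502} + \frac{9671}{t{\left(84 + 66 \right)}} = - \frac{37385}{46502} + \frac{9671}{-1} = \left(-37385\right) \frac{1}{46502} + 9671 \left(-1\right) = - \frac{37385}{46502} - 9671 = - \frac{449758227}{46502}$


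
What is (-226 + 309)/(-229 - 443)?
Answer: -83/672 ≈ -0.12351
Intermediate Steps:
(-226 + 309)/(-229 - 443) = 83/(-672) = 83*(-1/672) = -83/672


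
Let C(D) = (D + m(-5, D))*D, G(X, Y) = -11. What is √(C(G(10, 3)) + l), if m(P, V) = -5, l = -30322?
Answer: I*√30146 ≈ 173.63*I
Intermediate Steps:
C(D) = D*(-5 + D) (C(D) = (D - 5)*D = (-5 + D)*D = D*(-5 + D))
√(C(G(10, 3)) + l) = √(-11*(-5 - 11) - 30322) = √(-11*(-16) - 30322) = √(176 - 30322) = √(-30146) = I*√30146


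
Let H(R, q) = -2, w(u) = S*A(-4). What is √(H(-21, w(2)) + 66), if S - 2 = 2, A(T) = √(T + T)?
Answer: 8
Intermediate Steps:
A(T) = √2*√T (A(T) = √(2*T) = √2*√T)
S = 4 (S = 2 + 2 = 4)
w(u) = 8*I*√2 (w(u) = 4*(√2*√(-4)) = 4*(√2*(2*I)) = 4*(2*I*√2) = 8*I*√2)
√(H(-21, w(2)) + 66) = √(-2 + 66) = √64 = 8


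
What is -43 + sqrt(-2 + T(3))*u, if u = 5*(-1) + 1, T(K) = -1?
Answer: -43 - 4*I*sqrt(3) ≈ -43.0 - 6.9282*I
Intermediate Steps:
u = -4 (u = -5 + 1 = -4)
-43 + sqrt(-2 + T(3))*u = -43 + sqrt(-2 - 1)*(-4) = -43 + sqrt(-3)*(-4) = -43 + (I*sqrt(3))*(-4) = -43 - 4*I*sqrt(3)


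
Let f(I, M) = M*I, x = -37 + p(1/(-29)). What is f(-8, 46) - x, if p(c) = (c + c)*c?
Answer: -278373/841 ≈ -331.00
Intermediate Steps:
p(c) = 2*c² (p(c) = (2*c)*c = 2*c²)
x = -31115/841 (x = -37 + 2*(1/(-29))² = -37 + 2*(-1/29)² = -37 + 2*(1/841) = -37 + 2/841 = -31115/841 ≈ -36.998)
f(I, M) = I*M
f(-8, 46) - x = -8*46 - 1*(-31115/841) = -368 + 31115/841 = -278373/841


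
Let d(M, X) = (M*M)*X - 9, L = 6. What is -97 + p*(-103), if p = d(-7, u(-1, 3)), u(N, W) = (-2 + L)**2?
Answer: -79922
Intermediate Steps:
u(N, W) = 16 (u(N, W) = (-2 + 6)**2 = 4**2 = 16)
d(M, X) = -9 + X*M**2 (d(M, X) = M**2*X - 9 = X*M**2 - 9 = -9 + X*M**2)
p = 775 (p = -9 + 16*(-7)**2 = -9 + 16*49 = -9 + 784 = 775)
-97 + p*(-103) = -97 + 775*(-103) = -97 - 79825 = -79922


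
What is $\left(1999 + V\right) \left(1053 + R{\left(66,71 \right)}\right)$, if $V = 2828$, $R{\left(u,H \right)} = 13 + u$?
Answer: $5464164$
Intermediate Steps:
$\left(1999 + V\right) \left(1053 + R{\left(66,71 \right)}\right) = \left(1999 + 2828\right) \left(1053 + \left(13 + 66\right)\right) = 4827 \left(1053 + 79\right) = 4827 \cdot 1132 = 5464164$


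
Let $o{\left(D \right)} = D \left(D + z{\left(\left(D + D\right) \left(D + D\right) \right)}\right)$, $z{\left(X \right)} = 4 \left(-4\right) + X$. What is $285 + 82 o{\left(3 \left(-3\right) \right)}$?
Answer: $-220377$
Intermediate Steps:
$z{\left(X \right)} = -16 + X$
$o{\left(D \right)} = D \left(-16 + D + 4 D^{2}\right)$ ($o{\left(D \right)} = D \left(D + \left(-16 + \left(D + D\right) \left(D + D\right)\right)\right) = D \left(D + \left(-16 + 2 D 2 D\right)\right) = D \left(D + \left(-16 + 4 D^{2}\right)\right) = D \left(-16 + D + 4 D^{2}\right)$)
$285 + 82 o{\left(3 \left(-3\right) \right)} = 285 + 82 \cdot 3 \left(-3\right) \left(-16 + 3 \left(-3\right) + 4 \left(3 \left(-3\right)\right)^{2}\right) = 285 + 82 \left(- 9 \left(-16 - 9 + 4 \left(-9\right)^{2}\right)\right) = 285 + 82 \left(- 9 \left(-16 - 9 + 4 \cdot 81\right)\right) = 285 + 82 \left(- 9 \left(-16 - 9 + 324\right)\right) = 285 + 82 \left(\left(-9\right) 299\right) = 285 + 82 \left(-2691\right) = 285 - 220662 = -220377$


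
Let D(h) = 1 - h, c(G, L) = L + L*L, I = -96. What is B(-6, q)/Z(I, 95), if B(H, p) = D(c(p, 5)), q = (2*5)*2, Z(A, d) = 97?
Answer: -29/97 ≈ -0.29897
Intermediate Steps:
c(G, L) = L + L**2
q = 20 (q = 10*2 = 20)
B(H, p) = -29 (B(H, p) = 1 - 5*(1 + 5) = 1 - 5*6 = 1 - 1*30 = 1 - 30 = -29)
B(-6, q)/Z(I, 95) = -29/97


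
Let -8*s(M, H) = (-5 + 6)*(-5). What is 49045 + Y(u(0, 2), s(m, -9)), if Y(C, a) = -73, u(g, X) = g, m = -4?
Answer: 48972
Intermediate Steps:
s(M, H) = 5/8 (s(M, H) = -(-5 + 6)*(-5)/8 = -(-5)/8 = -1/8*(-5) = 5/8)
49045 + Y(u(0, 2), s(m, -9)) = 49045 - 73 = 48972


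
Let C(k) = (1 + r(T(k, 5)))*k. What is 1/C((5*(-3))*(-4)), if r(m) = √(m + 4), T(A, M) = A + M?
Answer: -1/4080 + √69/4080 ≈ 0.0017908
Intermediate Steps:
r(m) = √(4 + m)
C(k) = k*(1 + √(9 + k)) (C(k) = (1 + √(4 + (k + 5)))*k = (1 + √(4 + (5 + k)))*k = (1 + √(9 + k))*k = k*(1 + √(9 + k)))
1/C((5*(-3))*(-4)) = 1/(((5*(-3))*(-4))*(1 + √(9 + (5*(-3))*(-4)))) = 1/((-15*(-4))*(1 + √(9 - 15*(-4)))) = 1/(60*(1 + √(9 + 60))) = 1/(60*(1 + √69)) = 1/(60 + 60*√69)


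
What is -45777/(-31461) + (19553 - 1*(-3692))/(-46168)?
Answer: 460707197/484163816 ≈ 0.95155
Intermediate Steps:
-45777/(-31461) + (19553 - 1*(-3692))/(-46168) = -45777*(-1/31461) + (19553 + 3692)*(-1/46168) = 15259/10487 + 23245*(-1/46168) = 15259/10487 - 23245/46168 = 460707197/484163816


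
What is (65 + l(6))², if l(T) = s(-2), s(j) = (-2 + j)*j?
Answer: 5329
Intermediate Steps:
s(j) = j*(-2 + j)
l(T) = 8 (l(T) = -2*(-2 - 2) = -2*(-4) = 8)
(65 + l(6))² = (65 + 8)² = 73² = 5329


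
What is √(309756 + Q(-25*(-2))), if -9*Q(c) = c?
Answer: √2787754/3 ≈ 556.55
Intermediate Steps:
Q(c) = -c/9
√(309756 + Q(-25*(-2))) = √(309756 - (-25)*(-2)/9) = √(309756 - ⅑*50) = √(309756 - 50/9) = √(2787754/9) = √2787754/3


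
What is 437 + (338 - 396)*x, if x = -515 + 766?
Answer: -14121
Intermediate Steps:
x = 251
437 + (338 - 396)*x = 437 + (338 - 396)*251 = 437 - 58*251 = 437 - 14558 = -14121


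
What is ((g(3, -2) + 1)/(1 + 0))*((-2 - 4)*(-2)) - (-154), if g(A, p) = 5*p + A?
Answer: 82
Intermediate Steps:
g(A, p) = A + 5*p
((g(3, -2) + 1)/(1 + 0))*((-2 - 4)*(-2)) - (-154) = (((3 + 5*(-2)) + 1)/(1 + 0))*((-2 - 4)*(-2)) - (-154) = (((3 - 10) + 1)/1)*(-6*(-2)) - 22*(-7) = (1*(-7 + 1))*12 + 154 = (1*(-6))*12 + 154 = -6*12 + 154 = -72 + 154 = 82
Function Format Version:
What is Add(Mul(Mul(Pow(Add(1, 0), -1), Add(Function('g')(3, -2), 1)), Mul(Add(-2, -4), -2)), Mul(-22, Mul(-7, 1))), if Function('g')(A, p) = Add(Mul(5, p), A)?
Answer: 82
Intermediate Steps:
Function('g')(A, p) = Add(A, Mul(5, p))
Add(Mul(Mul(Pow(Add(1, 0), -1), Add(Function('g')(3, -2), 1)), Mul(Add(-2, -4), -2)), Mul(-22, Mul(-7, 1))) = Add(Mul(Mul(Pow(Add(1, 0), -1), Add(Add(3, Mul(5, -2)), 1)), Mul(Add(-2, -4), -2)), Mul(-22, Mul(-7, 1))) = Add(Mul(Mul(Pow(1, -1), Add(Add(3, -10), 1)), Mul(-6, -2)), Mul(-22, -7)) = Add(Mul(Mul(1, Add(-7, 1)), 12), 154) = Add(Mul(Mul(1, -6), 12), 154) = Add(Mul(-6, 12), 154) = Add(-72, 154) = 82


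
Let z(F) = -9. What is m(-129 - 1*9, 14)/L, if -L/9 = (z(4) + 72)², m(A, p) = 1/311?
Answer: -1/11109231 ≈ -9.0015e-8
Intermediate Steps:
m(A, p) = 1/311
L = -35721 (L = -9*(-9 + 72)² = -9*63² = -9*3969 = -35721)
m(-129 - 1*9, 14)/L = (1/311)/(-35721) = (1/311)*(-1/35721) = -1/11109231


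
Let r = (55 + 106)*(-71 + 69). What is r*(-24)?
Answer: 7728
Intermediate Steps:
r = -322 (r = 161*(-2) = -322)
r*(-24) = -322*(-24) = 7728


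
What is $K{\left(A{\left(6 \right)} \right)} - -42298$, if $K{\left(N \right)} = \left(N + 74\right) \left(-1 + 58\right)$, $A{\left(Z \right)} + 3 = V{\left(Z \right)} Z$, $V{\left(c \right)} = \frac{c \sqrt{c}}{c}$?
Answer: $46345 + 342 \sqrt{6} \approx 47183.0$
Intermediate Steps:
$V{\left(c \right)} = \sqrt{c}$ ($V{\left(c \right)} = \frac{c^{\frac{3}{2}}}{c} = \sqrt{c}$)
$A{\left(Z \right)} = -3 + Z^{\frac{3}{2}}$ ($A{\left(Z \right)} = -3 + \sqrt{Z} Z = -3 + Z^{\frac{3}{2}}$)
$K{\left(N \right)} = 4218 + 57 N$ ($K{\left(N \right)} = \left(74 + N\right) 57 = 4218 + 57 N$)
$K{\left(A{\left(6 \right)} \right)} - -42298 = \left(4218 + 57 \left(-3 + 6^{\frac{3}{2}}\right)\right) - -42298 = \left(4218 + 57 \left(-3 + 6 \sqrt{6}\right)\right) + 42298 = \left(4218 - \left(171 - 342 \sqrt{6}\right)\right) + 42298 = \left(4047 + 342 \sqrt{6}\right) + 42298 = 46345 + 342 \sqrt{6}$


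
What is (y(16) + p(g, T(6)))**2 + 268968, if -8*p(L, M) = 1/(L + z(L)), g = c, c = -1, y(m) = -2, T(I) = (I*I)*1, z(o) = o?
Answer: 68856769/256 ≈ 2.6897e+5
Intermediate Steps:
T(I) = I**2 (T(I) = I**2*1 = I**2)
g = -1
p(L, M) = -1/(16*L) (p(L, M) = -1/(8*(L + L)) = -1/(2*L)/8 = -1/(16*L))
(y(16) + p(g, T(6)))**2 + 268968 = (-2 - 1/16/(-1))**2 + 268968 = (-2 - 1/16*(-1))**2 + 268968 = (-2 + 1/16)**2 + 268968 = (-31/16)**2 + 268968 = 961/256 + 268968 = 68856769/256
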